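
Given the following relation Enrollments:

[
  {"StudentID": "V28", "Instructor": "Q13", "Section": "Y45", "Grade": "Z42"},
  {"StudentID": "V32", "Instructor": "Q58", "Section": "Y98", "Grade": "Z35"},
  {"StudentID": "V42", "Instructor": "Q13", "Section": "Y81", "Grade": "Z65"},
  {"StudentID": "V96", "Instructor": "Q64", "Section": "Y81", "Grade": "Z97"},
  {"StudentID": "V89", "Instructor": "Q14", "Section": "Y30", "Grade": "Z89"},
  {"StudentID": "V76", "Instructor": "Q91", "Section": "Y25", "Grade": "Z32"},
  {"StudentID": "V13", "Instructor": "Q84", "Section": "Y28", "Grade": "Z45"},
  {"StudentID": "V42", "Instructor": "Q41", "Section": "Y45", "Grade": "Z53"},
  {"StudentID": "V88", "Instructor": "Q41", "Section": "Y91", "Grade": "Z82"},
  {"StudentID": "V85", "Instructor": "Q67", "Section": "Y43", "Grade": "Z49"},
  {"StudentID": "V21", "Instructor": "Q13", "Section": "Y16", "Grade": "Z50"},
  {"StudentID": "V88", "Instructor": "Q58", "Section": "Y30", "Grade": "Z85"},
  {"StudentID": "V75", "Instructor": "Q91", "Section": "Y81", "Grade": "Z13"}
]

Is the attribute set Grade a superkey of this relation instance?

Yes

All 13 rows have distinct Grade values, so Grade → (all attributes) holds and Grade is a superkey.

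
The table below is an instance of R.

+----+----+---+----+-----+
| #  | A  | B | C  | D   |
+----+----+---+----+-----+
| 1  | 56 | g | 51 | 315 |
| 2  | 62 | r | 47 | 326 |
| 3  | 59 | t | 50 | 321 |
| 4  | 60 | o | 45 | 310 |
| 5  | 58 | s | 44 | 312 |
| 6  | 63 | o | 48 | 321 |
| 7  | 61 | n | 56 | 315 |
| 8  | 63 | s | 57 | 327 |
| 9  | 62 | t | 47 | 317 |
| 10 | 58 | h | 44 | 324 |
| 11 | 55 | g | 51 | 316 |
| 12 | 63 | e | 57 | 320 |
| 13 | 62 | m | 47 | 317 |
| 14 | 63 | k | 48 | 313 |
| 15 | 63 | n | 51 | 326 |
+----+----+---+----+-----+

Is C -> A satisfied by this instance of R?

No

C=51: rows 1, 11, 15 → A takes values {56, 55, 63} — violation
C=47: rows 2, 9, 13 → A = 62, 62, 62 ✓
C=50: row 3 → A = 59 ✓
C=45: row 4 → A = 60 ✓
C=44: rows 5, 10 → A = 58, 58 ✓
C=48: rows 6, 14 → A = 63, 63 ✓
C=56: row 7 → A = 61 ✓
C=57: rows 8, 12 → A = 63, 63 ✓
Two rows agree on C but differ on A, so C -> A does not hold.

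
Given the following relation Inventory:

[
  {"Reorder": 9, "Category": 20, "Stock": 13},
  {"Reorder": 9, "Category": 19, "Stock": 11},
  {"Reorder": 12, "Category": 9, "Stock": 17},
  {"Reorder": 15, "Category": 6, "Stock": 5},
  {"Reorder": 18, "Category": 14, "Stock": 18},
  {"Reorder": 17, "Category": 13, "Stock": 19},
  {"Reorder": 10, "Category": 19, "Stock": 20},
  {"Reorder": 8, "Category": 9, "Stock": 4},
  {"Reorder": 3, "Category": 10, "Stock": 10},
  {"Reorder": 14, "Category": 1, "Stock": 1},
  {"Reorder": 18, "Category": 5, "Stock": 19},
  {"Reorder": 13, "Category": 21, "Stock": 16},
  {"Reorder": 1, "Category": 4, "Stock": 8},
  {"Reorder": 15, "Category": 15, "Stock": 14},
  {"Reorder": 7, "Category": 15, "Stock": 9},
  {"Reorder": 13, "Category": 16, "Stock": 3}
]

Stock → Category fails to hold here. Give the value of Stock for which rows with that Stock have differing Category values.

19

Stock=13: 1 row → Category = 20 ✓
Stock=11: 1 row → Category = 19 ✓
Stock=17: 1 row → Category = 9 ✓
Stock=5: 1 row → Category = 6 ✓
Stock=18: 1 row → Category = 14 ✓
Stock=19: 2 rows → Category takes values {13, 5} — violation
Stock=20: 1 row → Category = 19 ✓
Stock=4: 1 row → Category = 9 ✓
Stock=10: 1 row → Category = 10 ✓
Stock=1: 1 row → Category = 1 ✓
Stock=16: 1 row → Category = 21 ✓
Stock=8: 1 row → Category = 4 ✓
Stock=14: 1 row → Category = 15 ✓
Stock=9: 1 row → Category = 15 ✓
Stock=3: 1 row → Category = 16 ✓
The only Stock value with inconsistent Category is Stock=19.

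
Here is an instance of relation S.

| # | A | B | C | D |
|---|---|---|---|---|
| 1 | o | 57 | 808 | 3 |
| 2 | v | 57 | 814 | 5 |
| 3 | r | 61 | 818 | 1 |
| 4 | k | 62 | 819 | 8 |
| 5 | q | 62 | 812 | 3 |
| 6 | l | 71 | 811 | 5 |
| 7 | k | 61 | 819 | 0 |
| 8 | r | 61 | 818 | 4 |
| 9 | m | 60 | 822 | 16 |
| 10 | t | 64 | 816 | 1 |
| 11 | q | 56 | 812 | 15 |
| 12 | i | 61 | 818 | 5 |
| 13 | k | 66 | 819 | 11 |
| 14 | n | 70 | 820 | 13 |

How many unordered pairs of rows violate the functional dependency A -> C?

0

A=r: all 2 rows agree on C — 0 pairs.
A=k: all 3 rows agree on C — 0 pairs.
A=q: all 2 rows agree on C — 0 pairs.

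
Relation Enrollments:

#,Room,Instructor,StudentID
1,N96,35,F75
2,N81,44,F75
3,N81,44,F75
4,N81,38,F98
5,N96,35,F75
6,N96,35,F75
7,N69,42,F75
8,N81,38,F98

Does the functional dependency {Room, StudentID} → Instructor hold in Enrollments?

Yes

(Room=N96, StudentID=F75): rows 1, 5, 6 → Instructor = 35, 35, 35 ✓
(Room=N81, StudentID=F75): rows 2, 3 → Instructor = 44, 44 ✓
(Room=N81, StudentID=F98): rows 4, 8 → Instructor = 38, 38 ✓
(Room=N69, StudentID=F75): row 7 → Instructor = 42 ✓
Every {Room, StudentID} value is associated with a single Instructor value, so {Room, StudentID} → Instructor holds.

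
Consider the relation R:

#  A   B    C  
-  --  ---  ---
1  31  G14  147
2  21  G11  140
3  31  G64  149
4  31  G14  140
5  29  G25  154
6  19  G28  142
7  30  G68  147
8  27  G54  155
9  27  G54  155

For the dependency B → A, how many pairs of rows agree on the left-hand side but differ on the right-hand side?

0

B=G14: all 2 rows agree on A — 0 pairs.
B=G54: all 2 rows agree on A — 0 pairs.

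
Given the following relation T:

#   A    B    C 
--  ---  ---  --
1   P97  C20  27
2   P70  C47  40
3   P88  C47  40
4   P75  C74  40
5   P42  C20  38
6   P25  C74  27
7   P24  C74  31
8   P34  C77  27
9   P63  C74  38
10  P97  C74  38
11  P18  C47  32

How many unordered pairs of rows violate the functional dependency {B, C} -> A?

(B=C47, C=40): violating pairs (2,3) — 1 pair.
(B=C74, C=38): violating pairs (9,10) — 1 pair.

2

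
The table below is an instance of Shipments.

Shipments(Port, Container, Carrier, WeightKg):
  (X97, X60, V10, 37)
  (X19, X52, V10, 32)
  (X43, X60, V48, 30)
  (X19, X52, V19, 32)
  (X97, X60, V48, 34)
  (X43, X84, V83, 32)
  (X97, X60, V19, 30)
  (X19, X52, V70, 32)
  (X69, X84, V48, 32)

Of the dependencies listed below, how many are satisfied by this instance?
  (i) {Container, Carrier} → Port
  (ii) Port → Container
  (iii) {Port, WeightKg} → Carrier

0

(i) {Container, Carrier} → Port: (Container=X60, Carrier=V48): 2 rows → Port takes values {X43, X97} — violation — fails.
(ii) Port → Container: Port=X43: 2 rows → Container takes values {X60, X84} — violation — fails.
(iii) {Port, WeightKg} → Carrier: (Port=X19, WeightKg=32): 3 rows → Carrier takes values {V10, V19, V70} — violation — fails.
None of the 3 dependencies hold.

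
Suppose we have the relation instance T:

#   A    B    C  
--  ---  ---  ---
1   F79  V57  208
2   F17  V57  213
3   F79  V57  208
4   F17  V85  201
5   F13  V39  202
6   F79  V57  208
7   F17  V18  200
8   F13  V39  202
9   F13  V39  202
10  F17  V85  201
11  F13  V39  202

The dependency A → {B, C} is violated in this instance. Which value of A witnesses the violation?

F17

A=F79: rows 1, 3, 6 → {B,C} = (V57, 208), (V57, 208), (V57, 208) ✓
A=F17: rows 2, 4, 7, 10 → {B,C} takes values {(V57, 213), (V85, 201), (V18, 200)} — violation
A=F13: rows 5, 8, 9, 11 → {B,C} = (V39, 202), (V39, 202), (V39, 202), (V39, 202) ✓
The only A value with inconsistent RHS is A=F17.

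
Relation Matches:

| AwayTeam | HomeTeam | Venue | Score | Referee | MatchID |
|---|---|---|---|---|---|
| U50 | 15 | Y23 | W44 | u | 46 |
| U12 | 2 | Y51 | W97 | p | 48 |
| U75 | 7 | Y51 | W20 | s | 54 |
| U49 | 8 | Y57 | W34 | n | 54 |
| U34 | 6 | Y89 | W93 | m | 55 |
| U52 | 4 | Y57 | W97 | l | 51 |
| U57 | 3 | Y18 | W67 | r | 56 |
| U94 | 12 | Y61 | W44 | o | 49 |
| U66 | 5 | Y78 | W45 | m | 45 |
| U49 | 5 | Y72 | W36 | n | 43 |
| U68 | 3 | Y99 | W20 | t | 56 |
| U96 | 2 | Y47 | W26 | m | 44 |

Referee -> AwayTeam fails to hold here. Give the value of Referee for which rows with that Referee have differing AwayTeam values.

Referee=u: 1 row → AwayTeam = U50 ✓
Referee=p: 1 row → AwayTeam = U12 ✓
Referee=s: 1 row → AwayTeam = U75 ✓
Referee=n: 2 rows → AwayTeam = U49, U49 ✓
Referee=m: 3 rows → AwayTeam takes values {U34, U66, U96} — violation
Referee=l: 1 row → AwayTeam = U52 ✓
Referee=r: 1 row → AwayTeam = U57 ✓
Referee=o: 1 row → AwayTeam = U94 ✓
Referee=t: 1 row → AwayTeam = U68 ✓
The only Referee value with inconsistent AwayTeam is Referee=m.

m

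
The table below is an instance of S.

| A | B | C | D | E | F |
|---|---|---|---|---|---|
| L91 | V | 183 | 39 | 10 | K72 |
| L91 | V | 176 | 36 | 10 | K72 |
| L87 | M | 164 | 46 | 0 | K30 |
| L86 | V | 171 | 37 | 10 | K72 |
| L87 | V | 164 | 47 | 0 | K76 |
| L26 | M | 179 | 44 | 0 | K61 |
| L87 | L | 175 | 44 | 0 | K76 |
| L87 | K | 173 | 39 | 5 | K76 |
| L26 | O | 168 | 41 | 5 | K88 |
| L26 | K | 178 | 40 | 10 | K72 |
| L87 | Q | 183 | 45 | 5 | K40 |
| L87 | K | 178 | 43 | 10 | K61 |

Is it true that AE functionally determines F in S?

(A=L91, E=10): 2 rows → F = K72, K72 ✓
(A=L87, E=0): 3 rows → F takes values {K30, K76} — violation
(A=L86, E=10): 1 row → F = K72 ✓
(A=L26, E=0): 1 row → F = K61 ✓
(A=L87, E=5): 2 rows → F takes values {K76, K40} — violation
(A=L26, E=5): 1 row → F = K88 ✓
(A=L26, E=10): 1 row → F = K72 ✓
(A=L87, E=10): 1 row → F = K61 ✓
Two rows agree on AE but differ on F, so AE -> F does not hold.

No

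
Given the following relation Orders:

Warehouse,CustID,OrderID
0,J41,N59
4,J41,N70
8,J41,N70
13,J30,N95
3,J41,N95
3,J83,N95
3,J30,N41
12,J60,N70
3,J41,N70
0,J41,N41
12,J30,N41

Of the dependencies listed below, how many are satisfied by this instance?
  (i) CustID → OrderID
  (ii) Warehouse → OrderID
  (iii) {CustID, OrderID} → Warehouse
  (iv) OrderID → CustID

0

(i) CustID → OrderID: CustID=J41: 6 rows → OrderID takes values {N59, N70, N95, N41} — violation; CustID=J30: 3 rows → OrderID takes values {N95, N41} — violation — fails.
(ii) Warehouse → OrderID: Warehouse=0: 2 rows → OrderID takes values {N59, N41} — violation; Warehouse=3: 4 rows → OrderID takes values {N95, N41, N70} — violation; Warehouse=12: 2 rows → OrderID takes values {N70, N41} — violation — fails.
(iii) {CustID, OrderID} → Warehouse: (CustID=J41, OrderID=N70): 3 rows → Warehouse takes values {4, 8, 3} — violation; (CustID=J30, OrderID=N41): 2 rows → Warehouse takes values {3, 12} — violation — fails.
(iv) OrderID → CustID: OrderID=N70: 4 rows → CustID takes values {J41, J60} — violation; OrderID=N95: 3 rows → CustID takes values {J30, J41, J83} — violation; OrderID=N41: 3 rows → CustID takes values {J30, J41} — violation — fails.
None of the 4 dependencies hold.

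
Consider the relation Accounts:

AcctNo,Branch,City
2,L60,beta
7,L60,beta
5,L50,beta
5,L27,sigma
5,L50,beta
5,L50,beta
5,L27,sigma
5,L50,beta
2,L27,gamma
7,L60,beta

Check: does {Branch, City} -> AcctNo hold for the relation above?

(Branch=L60, City=beta): 3 rows → AcctNo takes values {2, 7} — violation
(Branch=L50, City=beta): 4 rows → AcctNo = 5, 5, 5, 5 ✓
(Branch=L27, City=sigma): 2 rows → AcctNo = 5, 5 ✓
(Branch=L27, City=gamma): 1 row → AcctNo = 2 ✓
Two rows agree on {Branch, City} but differ on AcctNo, so {Branch, City} -> AcctNo does not hold.

No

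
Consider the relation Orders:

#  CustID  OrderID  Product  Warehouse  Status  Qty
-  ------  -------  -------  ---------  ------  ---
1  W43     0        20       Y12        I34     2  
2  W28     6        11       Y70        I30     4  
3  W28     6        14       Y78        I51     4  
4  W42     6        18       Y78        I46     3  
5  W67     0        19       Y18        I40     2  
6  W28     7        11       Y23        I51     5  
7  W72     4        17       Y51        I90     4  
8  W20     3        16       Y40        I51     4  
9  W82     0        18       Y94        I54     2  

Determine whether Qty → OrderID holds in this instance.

Qty=2: rows 1, 5, 9 → OrderID = 0, 0, 0 ✓
Qty=4: rows 2, 3, 7, 8 → OrderID takes values {6, 4, 3} — violation
Qty=3: row 4 → OrderID = 6 ✓
Qty=5: row 6 → OrderID = 7 ✓
Two rows agree on Qty but differ on OrderID, so Qty → OrderID does not hold.

No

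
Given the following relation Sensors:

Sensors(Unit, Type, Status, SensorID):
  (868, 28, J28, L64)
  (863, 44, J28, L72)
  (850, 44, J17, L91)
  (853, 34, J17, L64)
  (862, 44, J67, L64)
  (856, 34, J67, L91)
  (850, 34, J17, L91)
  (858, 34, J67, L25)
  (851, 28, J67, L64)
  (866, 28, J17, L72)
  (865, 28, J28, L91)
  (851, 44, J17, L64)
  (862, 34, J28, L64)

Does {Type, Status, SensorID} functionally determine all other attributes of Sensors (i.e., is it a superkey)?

Yes

All 13 rows have distinct {Type, Status, SensorID} values, so {Type, Status, SensorID} → (all attributes) holds and {Type, Status, SensorID} is a superkey.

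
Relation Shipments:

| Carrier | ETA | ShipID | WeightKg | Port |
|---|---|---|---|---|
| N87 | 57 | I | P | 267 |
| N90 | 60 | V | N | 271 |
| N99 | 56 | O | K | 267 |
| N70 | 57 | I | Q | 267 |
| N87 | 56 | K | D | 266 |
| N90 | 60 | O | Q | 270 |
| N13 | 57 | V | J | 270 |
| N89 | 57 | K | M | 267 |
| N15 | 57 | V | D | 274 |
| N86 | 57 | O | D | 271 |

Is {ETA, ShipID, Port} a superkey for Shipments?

Two distinct rows share (ETA=57, ShipID=I, Port=267), so {ETA, ShipID, Port} does not determine every attribute — not a superkey.

No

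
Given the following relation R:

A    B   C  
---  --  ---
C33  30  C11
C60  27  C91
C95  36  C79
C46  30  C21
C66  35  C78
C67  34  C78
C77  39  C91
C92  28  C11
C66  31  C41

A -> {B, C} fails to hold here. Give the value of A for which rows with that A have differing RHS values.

C66

A=C33: 1 row → {B,C} = (30, C11) ✓
A=C60: 1 row → {B,C} = (27, C91) ✓
A=C95: 1 row → {B,C} = (36, C79) ✓
A=C46: 1 row → {B,C} = (30, C21) ✓
A=C66: 2 rows → {B,C} takes values {(35, C78), (31, C41)} — violation
A=C67: 1 row → {B,C} = (34, C78) ✓
A=C77: 1 row → {B,C} = (39, C91) ✓
A=C92: 1 row → {B,C} = (28, C11) ✓
The only A value with inconsistent RHS is A=C66.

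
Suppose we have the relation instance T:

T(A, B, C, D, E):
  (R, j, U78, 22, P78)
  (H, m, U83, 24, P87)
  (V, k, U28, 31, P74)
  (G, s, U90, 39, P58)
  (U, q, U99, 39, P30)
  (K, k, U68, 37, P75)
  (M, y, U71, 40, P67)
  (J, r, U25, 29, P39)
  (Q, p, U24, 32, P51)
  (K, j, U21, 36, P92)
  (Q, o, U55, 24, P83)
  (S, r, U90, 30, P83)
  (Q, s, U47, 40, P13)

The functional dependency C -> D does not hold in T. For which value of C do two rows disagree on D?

C=U78: 1 row → D = 22 ✓
C=U83: 1 row → D = 24 ✓
C=U28: 1 row → D = 31 ✓
C=U90: 2 rows → D takes values {39, 30} — violation
C=U99: 1 row → D = 39 ✓
C=U68: 1 row → D = 37 ✓
C=U71: 1 row → D = 40 ✓
C=U25: 1 row → D = 29 ✓
C=U24: 1 row → D = 32 ✓
C=U21: 1 row → D = 36 ✓
C=U55: 1 row → D = 24 ✓
C=U47: 1 row → D = 40 ✓
The only C value with inconsistent D is C=U90.

U90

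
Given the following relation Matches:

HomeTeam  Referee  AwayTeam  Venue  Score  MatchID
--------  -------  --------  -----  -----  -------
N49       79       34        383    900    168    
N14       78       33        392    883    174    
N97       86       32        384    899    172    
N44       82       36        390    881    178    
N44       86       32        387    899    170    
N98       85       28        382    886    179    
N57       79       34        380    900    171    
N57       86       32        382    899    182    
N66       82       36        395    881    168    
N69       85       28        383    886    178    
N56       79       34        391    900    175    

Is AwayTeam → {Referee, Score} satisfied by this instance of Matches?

AwayTeam=34: 3 rows → {Referee,Score} = (79, 900), (79, 900), (79, 900) ✓
AwayTeam=33: 1 row → {Referee,Score} = (78, 883) ✓
AwayTeam=32: 3 rows → {Referee,Score} = (86, 899), (86, 899), (86, 899) ✓
AwayTeam=36: 2 rows → {Referee,Score} = (82, 881), (82, 881) ✓
AwayTeam=28: 2 rows → {Referee,Score} = (85, 886), (85, 886) ✓
Every AwayTeam value is associated with a single {Referee, Score} value, so AwayTeam → {Referee, Score} holds.

Yes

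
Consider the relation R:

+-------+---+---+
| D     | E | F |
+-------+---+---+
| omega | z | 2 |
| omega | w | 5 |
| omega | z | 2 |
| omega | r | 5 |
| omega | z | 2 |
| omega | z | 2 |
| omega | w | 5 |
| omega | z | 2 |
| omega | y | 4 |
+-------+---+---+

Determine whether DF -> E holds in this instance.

No

(D=omega, F=2): 5 rows → E = z, z, z, z, z ✓
(D=omega, F=5): 3 rows → E takes values {w, r} — violation
(D=omega, F=4): 1 row → E = y ✓
Two rows agree on DF but differ on E, so DF -> E does not hold.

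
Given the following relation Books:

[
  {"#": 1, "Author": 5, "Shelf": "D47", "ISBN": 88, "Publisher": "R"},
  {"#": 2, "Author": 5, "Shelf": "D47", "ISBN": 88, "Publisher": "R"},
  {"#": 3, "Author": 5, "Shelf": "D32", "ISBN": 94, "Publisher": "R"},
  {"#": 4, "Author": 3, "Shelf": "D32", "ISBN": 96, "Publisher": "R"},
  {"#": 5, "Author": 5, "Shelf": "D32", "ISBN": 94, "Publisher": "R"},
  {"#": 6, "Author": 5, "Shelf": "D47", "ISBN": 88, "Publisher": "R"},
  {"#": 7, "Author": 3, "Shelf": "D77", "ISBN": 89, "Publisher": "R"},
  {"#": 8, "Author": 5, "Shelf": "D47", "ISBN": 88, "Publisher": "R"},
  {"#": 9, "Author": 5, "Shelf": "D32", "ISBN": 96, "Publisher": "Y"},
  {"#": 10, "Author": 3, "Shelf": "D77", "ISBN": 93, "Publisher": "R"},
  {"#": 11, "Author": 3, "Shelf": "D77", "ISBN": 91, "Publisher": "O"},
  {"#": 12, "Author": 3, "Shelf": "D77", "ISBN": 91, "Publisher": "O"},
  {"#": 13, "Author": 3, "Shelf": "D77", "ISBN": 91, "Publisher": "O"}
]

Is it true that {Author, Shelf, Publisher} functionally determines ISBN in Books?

No

(Author=5, Shelf=D47, Publisher=R): rows 1, 2, 6, 8 → ISBN = 88, 88, 88, 88 ✓
(Author=5, Shelf=D32, Publisher=R): rows 3, 5 → ISBN = 94, 94 ✓
(Author=3, Shelf=D32, Publisher=R): row 4 → ISBN = 96 ✓
(Author=3, Shelf=D77, Publisher=R): rows 7, 10 → ISBN takes values {89, 93} — violation
(Author=5, Shelf=D32, Publisher=Y): row 9 → ISBN = 96 ✓
(Author=3, Shelf=D77, Publisher=O): rows 11, 12, 13 → ISBN = 91, 91, 91 ✓
Two rows agree on {Author, Shelf, Publisher} but differ on ISBN, so {Author, Shelf, Publisher} -> ISBN does not hold.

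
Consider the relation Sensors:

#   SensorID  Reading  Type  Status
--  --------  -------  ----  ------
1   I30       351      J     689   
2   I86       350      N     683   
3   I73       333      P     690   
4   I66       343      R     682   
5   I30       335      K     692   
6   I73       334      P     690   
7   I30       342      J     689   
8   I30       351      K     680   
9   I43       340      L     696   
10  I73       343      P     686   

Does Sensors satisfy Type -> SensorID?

Yes

Type=J: rows 1, 7 → SensorID = I30, I30 ✓
Type=N: row 2 → SensorID = I86 ✓
Type=P: rows 3, 6, 10 → SensorID = I73, I73, I73 ✓
Type=R: row 4 → SensorID = I66 ✓
Type=K: rows 5, 8 → SensorID = I30, I30 ✓
Type=L: row 9 → SensorID = I43 ✓
Every Type value is associated with a single SensorID value, so Type -> SensorID holds.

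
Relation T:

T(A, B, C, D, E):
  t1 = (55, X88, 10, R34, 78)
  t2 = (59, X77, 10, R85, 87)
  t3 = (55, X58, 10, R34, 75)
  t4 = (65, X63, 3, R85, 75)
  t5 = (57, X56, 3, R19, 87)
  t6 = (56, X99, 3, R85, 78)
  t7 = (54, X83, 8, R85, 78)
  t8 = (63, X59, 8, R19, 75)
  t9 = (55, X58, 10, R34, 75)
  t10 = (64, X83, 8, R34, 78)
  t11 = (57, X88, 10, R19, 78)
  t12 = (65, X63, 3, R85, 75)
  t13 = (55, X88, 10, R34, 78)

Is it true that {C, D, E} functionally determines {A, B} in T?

Yes

(C=10, D=R34, E=78): rows 1, 13 → {A,B} = (55, X88), (55, X88) ✓
(C=10, D=R85, E=87): row 2 → {A,B} = (59, X77) ✓
(C=10, D=R34, E=75): rows 3, 9 → {A,B} = (55, X58), (55, X58) ✓
(C=3, D=R85, E=75): rows 4, 12 → {A,B} = (65, X63), (65, X63) ✓
(C=3, D=R19, E=87): row 5 → {A,B} = (57, X56) ✓
(C=3, D=R85, E=78): row 6 → {A,B} = (56, X99) ✓
(C=8, D=R85, E=78): row 7 → {A,B} = (54, X83) ✓
(C=8, D=R19, E=75): row 8 → {A,B} = (63, X59) ✓
(C=8, D=R34, E=78): row 10 → {A,B} = (64, X83) ✓
(C=10, D=R19, E=78): row 11 → {A,B} = (57, X88) ✓
Every {C, D, E} value is associated with a single {A, B} value, so {C, D, E} → {A, B} holds.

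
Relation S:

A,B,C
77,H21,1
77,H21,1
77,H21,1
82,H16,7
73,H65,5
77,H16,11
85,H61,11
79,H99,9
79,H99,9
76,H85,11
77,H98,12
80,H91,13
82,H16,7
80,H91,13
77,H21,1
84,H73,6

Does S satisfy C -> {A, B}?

No

C=1: 4 rows → {A,B} = (77, H21), (77, H21), (77, H21), (77, H21) ✓
C=7: 2 rows → {A,B} = (82, H16), (82, H16) ✓
C=5: 1 row → {A,B} = (73, H65) ✓
C=11: 3 rows → {A,B} takes values {(77, H16), (85, H61), (76, H85)} — violation
C=9: 2 rows → {A,B} = (79, H99), (79, H99) ✓
C=12: 1 row → {A,B} = (77, H98) ✓
C=13: 2 rows → {A,B} = (80, H91), (80, H91) ✓
C=6: 1 row → {A,B} = (84, H73) ✓
Two rows agree on C but differ on {A, B}, so C -> {A, B} does not hold.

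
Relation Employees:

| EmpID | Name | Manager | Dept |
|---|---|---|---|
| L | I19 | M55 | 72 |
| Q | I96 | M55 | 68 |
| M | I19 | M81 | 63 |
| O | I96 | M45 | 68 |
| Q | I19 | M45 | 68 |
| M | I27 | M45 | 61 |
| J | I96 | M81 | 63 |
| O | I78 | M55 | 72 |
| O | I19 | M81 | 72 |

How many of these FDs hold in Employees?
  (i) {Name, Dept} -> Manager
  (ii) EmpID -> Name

0

(i) {Name, Dept} -> Manager: (Name=I19, Dept=72): 2 rows → Manager takes values {M55, M81} — violation; (Name=I96, Dept=68): 2 rows → Manager takes values {M55, M45} — violation — fails.
(ii) EmpID -> Name: EmpID=Q: 2 rows → Name takes values {I96, I19} — violation; EmpID=M: 2 rows → Name takes values {I19, I27} — violation; EmpID=O: 3 rows → Name takes values {I96, I78, I19} — violation — fails.
None of the 2 dependencies hold.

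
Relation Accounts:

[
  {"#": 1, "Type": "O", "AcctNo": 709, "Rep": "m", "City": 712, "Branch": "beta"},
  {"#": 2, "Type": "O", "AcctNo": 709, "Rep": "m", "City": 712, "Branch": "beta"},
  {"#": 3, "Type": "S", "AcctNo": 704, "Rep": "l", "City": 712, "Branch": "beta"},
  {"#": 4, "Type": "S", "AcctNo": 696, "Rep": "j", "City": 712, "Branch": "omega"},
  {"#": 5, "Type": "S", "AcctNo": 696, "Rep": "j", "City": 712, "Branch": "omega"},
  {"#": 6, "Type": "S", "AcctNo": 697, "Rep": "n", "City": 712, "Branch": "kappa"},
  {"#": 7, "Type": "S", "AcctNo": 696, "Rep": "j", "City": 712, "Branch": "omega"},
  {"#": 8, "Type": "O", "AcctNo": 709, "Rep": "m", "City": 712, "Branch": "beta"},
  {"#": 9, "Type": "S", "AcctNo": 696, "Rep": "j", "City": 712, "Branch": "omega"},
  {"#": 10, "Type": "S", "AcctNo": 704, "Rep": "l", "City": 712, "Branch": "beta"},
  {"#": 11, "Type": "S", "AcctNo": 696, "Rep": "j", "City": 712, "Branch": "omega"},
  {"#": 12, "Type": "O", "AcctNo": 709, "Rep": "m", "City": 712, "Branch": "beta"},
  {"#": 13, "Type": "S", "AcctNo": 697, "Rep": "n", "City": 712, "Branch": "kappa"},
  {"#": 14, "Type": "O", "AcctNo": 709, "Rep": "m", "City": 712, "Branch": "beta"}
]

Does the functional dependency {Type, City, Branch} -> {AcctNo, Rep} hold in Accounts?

(Type=O, City=712, Branch=beta): rows 1, 2, 8, 12, 14 → {AcctNo,Rep} = (709, m), (709, m), (709, m), (709, m), (709, m) ✓
(Type=S, City=712, Branch=beta): rows 3, 10 → {AcctNo,Rep} = (704, l), (704, l) ✓
(Type=S, City=712, Branch=omega): rows 4, 5, 7, 9, 11 → {AcctNo,Rep} = (696, j), (696, j), (696, j), (696, j), (696, j) ✓
(Type=S, City=712, Branch=kappa): rows 6, 13 → {AcctNo,Rep} = (697, n), (697, n) ✓
Every {Type, City, Branch} value is associated with a single {AcctNo, Rep} value, so {Type, City, Branch} -> {AcctNo, Rep} holds.

Yes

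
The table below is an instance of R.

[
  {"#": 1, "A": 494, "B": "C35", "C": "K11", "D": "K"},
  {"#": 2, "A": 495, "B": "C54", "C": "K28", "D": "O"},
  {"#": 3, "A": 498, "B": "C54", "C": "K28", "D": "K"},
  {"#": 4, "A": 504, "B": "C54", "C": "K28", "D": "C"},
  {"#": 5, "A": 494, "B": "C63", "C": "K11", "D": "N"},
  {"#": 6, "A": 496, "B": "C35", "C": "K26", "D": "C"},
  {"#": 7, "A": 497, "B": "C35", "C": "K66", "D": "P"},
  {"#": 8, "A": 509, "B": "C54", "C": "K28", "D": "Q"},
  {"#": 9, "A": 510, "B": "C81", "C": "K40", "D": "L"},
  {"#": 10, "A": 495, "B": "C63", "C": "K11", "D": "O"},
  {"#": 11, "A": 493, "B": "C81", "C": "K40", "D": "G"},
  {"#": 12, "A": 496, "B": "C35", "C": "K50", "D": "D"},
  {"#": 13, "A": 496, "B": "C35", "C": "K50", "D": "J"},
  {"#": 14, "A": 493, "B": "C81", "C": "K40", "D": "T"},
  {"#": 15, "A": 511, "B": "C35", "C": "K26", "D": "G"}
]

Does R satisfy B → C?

B=C35: rows 1, 6, 7, 12, 13, 15 → C takes values {K11, K26, K66, K50} — violation
B=C54: rows 2, 3, 4, 8 → C = K28, K28, K28, K28 ✓
B=C63: rows 5, 10 → C = K11, K11 ✓
B=C81: rows 9, 11, 14 → C = K40, K40, K40 ✓
Two rows agree on B but differ on C, so B → C does not hold.

No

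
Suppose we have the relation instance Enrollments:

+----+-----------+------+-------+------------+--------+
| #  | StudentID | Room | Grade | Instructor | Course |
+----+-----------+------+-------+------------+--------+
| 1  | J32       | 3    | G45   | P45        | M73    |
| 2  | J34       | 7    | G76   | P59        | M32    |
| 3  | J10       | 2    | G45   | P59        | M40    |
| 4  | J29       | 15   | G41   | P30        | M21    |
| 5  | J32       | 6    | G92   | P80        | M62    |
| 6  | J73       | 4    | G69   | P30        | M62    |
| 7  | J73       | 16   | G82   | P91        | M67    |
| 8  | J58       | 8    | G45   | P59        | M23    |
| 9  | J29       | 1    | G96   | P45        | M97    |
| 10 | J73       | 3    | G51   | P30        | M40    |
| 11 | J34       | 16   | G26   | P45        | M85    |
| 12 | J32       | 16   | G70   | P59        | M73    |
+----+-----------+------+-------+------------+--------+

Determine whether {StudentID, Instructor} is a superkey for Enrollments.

Rows 6 and 10 have the same {StudentID, Instructor} value (StudentID=J73, Instructor=P30) but are distinct tuples, so {StudentID, Instructor} does not determine every attribute — not a superkey.

No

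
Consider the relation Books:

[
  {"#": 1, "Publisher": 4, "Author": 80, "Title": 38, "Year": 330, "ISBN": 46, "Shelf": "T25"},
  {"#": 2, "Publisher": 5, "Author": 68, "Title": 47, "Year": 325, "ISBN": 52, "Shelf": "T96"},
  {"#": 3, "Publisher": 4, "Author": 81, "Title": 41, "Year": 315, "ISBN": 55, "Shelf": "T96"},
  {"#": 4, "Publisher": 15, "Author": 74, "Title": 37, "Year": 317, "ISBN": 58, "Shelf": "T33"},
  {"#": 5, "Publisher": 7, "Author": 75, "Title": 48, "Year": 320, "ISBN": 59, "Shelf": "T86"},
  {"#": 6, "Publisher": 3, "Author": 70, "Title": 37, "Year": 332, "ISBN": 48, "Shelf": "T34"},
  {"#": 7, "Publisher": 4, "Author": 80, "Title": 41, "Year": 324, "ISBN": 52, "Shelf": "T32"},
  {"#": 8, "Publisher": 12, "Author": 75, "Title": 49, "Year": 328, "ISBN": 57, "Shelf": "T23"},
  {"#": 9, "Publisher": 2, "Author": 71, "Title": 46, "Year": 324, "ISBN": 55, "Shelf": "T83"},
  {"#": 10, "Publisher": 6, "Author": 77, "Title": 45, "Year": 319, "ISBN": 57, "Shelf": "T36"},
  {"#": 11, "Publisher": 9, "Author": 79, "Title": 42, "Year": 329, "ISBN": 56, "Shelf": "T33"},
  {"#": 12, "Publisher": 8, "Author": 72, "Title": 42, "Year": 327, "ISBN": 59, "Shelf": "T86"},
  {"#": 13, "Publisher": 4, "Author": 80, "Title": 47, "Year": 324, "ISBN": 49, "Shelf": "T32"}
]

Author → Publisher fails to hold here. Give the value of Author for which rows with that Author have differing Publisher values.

Author=80: rows 1, 7, 13 → Publisher = 4, 4, 4 ✓
Author=68: row 2 → Publisher = 5 ✓
Author=81: row 3 → Publisher = 4 ✓
Author=74: row 4 → Publisher = 15 ✓
Author=75: rows 5, 8 → Publisher takes values {7, 12} — violation
Author=70: row 6 → Publisher = 3 ✓
Author=71: row 9 → Publisher = 2 ✓
Author=77: row 10 → Publisher = 6 ✓
Author=79: row 11 → Publisher = 9 ✓
Author=72: row 12 → Publisher = 8 ✓
The only Author value with inconsistent Publisher is Author=75.

75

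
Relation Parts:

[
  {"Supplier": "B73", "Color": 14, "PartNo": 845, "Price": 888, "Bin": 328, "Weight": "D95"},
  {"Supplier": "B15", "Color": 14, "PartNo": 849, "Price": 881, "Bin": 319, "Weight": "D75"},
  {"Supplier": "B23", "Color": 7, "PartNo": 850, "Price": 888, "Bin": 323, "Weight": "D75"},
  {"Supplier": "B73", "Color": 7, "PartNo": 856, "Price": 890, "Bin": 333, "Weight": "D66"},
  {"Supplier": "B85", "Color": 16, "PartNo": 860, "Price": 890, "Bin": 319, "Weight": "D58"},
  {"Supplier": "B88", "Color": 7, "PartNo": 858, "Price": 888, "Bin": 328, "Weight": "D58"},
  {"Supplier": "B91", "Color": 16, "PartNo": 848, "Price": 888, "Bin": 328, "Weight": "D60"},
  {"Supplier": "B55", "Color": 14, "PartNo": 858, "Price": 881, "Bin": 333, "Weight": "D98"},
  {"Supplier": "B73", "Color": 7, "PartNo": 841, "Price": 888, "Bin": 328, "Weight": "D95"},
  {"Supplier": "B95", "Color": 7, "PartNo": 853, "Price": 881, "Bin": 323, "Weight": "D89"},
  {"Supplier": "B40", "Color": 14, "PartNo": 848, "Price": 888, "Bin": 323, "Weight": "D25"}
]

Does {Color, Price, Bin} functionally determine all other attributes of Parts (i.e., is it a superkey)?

No

Two distinct rows share (Color=7, Price=888, Bin=328), so {Color, Price, Bin} does not determine every attribute — not a superkey.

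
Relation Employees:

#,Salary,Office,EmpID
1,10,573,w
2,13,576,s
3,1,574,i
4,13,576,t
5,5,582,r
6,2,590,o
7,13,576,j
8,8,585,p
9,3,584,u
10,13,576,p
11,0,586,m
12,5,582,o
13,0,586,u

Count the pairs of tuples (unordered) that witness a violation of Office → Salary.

Office=576: all 4 rows agree on Salary — 0 pairs.
Office=582: all 2 rows agree on Salary — 0 pairs.
Office=586: all 2 rows agree on Salary — 0 pairs.

0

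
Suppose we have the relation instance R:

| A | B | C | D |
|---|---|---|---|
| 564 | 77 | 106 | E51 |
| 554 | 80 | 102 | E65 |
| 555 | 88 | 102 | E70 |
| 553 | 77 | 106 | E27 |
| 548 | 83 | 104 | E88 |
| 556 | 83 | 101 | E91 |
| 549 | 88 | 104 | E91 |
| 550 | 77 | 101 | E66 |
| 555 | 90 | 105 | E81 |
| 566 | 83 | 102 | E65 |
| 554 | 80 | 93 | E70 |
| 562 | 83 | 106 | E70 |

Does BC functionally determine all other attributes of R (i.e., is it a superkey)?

No

Two distinct rows share (B=77, C=106), so BC does not determine every attribute — not a superkey.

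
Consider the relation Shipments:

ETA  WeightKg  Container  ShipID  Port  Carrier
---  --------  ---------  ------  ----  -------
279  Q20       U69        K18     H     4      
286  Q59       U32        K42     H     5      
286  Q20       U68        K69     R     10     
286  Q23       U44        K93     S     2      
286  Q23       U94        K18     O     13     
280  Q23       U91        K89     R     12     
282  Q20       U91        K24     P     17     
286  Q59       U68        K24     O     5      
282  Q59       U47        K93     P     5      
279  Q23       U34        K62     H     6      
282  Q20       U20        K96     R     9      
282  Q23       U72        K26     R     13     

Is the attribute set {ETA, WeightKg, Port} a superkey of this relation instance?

Yes

All 12 rows have distinct {ETA, WeightKg, Port} values, so {ETA, WeightKg, Port} → (all attributes) holds and {ETA, WeightKg, Port} is a superkey.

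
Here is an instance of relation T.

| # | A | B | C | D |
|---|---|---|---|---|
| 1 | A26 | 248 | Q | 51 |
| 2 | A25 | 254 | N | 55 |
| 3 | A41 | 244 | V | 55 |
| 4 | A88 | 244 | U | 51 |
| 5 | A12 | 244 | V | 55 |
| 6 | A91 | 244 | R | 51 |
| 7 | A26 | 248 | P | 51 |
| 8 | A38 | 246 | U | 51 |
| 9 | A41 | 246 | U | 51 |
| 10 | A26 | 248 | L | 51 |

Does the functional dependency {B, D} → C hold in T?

No

(B=248, D=51): rows 1, 7, 10 → C takes values {Q, P, L} — violation
(B=254, D=55): row 2 → C = N ✓
(B=244, D=55): rows 3, 5 → C = V, V ✓
(B=244, D=51): rows 4, 6 → C takes values {U, R} — violation
(B=246, D=51): rows 8, 9 → C = U, U ✓
Two rows agree on {B, D} but differ on C, so {B, D} → C does not hold.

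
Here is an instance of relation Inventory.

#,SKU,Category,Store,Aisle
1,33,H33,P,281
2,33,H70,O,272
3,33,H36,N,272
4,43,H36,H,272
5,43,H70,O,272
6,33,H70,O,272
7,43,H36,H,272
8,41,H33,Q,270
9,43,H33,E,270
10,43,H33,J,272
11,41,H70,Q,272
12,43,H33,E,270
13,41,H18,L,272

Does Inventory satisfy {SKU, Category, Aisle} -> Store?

Yes

(SKU=33, Category=H33, Aisle=281): row 1 → Store = P ✓
(SKU=33, Category=H70, Aisle=272): rows 2, 6 → Store = O, O ✓
(SKU=33, Category=H36, Aisle=272): row 3 → Store = N ✓
(SKU=43, Category=H36, Aisle=272): rows 4, 7 → Store = H, H ✓
(SKU=43, Category=H70, Aisle=272): row 5 → Store = O ✓
(SKU=41, Category=H33, Aisle=270): row 8 → Store = Q ✓
(SKU=43, Category=H33, Aisle=270): rows 9, 12 → Store = E, E ✓
(SKU=43, Category=H33, Aisle=272): row 10 → Store = J ✓
(SKU=41, Category=H70, Aisle=272): row 11 → Store = Q ✓
(SKU=41, Category=H18, Aisle=272): row 13 → Store = L ✓
Every {SKU, Category, Aisle} value is associated with a single Store value, so {SKU, Category, Aisle} -> Store holds.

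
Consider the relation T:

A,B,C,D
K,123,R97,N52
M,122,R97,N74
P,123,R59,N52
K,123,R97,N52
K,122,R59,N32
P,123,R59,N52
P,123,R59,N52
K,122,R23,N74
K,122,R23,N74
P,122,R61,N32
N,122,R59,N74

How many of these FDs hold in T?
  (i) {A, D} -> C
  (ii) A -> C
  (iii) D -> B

2

(i) {A, D} -> C: every LHS value maps to a single RHS value — holds.
(ii) A -> C: A=K: 5 rows → C takes values {R97, R59, R23} — violation; A=P: 4 rows → C takes values {R59, R61} — violation — fails.
(iii) D -> B: every LHS value maps to a single RHS value — holds.
2 of the 3 dependencies hold.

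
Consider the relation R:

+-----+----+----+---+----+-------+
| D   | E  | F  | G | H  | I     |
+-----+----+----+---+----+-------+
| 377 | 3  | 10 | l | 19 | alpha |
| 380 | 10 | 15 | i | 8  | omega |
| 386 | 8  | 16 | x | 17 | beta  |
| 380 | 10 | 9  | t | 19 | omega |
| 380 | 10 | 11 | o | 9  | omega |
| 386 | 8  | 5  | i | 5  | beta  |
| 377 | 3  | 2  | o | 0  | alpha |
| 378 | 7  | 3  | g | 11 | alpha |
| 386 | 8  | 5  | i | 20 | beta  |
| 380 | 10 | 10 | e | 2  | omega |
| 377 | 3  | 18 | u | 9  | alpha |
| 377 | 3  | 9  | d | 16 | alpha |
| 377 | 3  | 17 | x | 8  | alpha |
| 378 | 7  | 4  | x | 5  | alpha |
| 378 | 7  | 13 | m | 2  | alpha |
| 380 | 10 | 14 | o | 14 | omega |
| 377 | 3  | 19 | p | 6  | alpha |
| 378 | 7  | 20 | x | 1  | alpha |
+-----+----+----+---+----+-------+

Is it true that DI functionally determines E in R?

Yes

(D=377, I=alpha): 6 rows → E = 3, 3, 3, 3, 3, 3 ✓
(D=380, I=omega): 5 rows → E = 10, 10, 10, 10, 10 ✓
(D=386, I=beta): 3 rows → E = 8, 8, 8 ✓
(D=378, I=alpha): 4 rows → E = 7, 7, 7, 7 ✓
Every DI value is associated with a single E value, so DI -> E holds.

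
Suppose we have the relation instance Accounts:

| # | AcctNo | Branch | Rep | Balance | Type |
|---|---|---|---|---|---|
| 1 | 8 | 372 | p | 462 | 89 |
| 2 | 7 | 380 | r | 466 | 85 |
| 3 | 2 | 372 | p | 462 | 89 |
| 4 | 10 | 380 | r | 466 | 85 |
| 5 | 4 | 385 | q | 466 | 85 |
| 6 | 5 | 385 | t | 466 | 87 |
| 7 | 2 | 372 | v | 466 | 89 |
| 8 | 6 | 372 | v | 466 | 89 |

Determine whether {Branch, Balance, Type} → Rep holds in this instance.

Yes

(Branch=372, Balance=462, Type=89): rows 1, 3 → Rep = p, p ✓
(Branch=380, Balance=466, Type=85): rows 2, 4 → Rep = r, r ✓
(Branch=385, Balance=466, Type=85): row 5 → Rep = q ✓
(Branch=385, Balance=466, Type=87): row 6 → Rep = t ✓
(Branch=372, Balance=466, Type=89): rows 7, 8 → Rep = v, v ✓
Every {Branch, Balance, Type} value is associated with a single Rep value, so {Branch, Balance, Type} → Rep holds.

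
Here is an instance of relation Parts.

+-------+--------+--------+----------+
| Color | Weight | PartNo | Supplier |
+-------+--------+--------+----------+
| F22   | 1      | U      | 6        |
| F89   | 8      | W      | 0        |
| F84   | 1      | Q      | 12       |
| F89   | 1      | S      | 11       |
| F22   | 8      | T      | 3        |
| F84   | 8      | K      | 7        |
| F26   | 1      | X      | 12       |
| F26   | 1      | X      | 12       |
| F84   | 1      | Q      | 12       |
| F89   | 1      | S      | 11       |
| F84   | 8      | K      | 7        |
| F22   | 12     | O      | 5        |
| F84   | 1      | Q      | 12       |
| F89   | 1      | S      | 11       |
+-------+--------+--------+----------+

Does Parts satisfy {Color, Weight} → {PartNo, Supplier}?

Yes

(Color=F22, Weight=1): 1 row → {PartNo,Supplier} = (U, 6) ✓
(Color=F89, Weight=8): 1 row → {PartNo,Supplier} = (W, 0) ✓
(Color=F84, Weight=1): 3 rows → {PartNo,Supplier} = (Q, 12), (Q, 12), (Q, 12) ✓
(Color=F89, Weight=1): 3 rows → {PartNo,Supplier} = (S, 11), (S, 11), (S, 11) ✓
(Color=F22, Weight=8): 1 row → {PartNo,Supplier} = (T, 3) ✓
(Color=F84, Weight=8): 2 rows → {PartNo,Supplier} = (K, 7), (K, 7) ✓
(Color=F26, Weight=1): 2 rows → {PartNo,Supplier} = (X, 12), (X, 12) ✓
(Color=F22, Weight=12): 1 row → {PartNo,Supplier} = (O, 5) ✓
Every {Color, Weight} value is associated with a single {PartNo, Supplier} value, so {Color, Weight} → {PartNo, Supplier} holds.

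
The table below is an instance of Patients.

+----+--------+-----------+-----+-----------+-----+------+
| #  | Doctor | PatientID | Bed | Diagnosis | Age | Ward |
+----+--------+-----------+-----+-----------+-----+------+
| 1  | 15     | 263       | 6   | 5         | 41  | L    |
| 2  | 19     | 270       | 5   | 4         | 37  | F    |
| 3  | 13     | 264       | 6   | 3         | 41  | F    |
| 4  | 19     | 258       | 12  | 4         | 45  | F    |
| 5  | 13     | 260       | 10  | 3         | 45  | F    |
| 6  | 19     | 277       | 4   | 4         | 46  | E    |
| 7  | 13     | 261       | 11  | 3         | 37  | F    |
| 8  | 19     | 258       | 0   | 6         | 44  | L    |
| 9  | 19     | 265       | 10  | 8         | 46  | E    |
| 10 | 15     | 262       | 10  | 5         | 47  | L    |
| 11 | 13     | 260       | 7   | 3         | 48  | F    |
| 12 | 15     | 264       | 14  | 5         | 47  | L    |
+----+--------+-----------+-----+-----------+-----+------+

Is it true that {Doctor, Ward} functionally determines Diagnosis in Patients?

(Doctor=15, Ward=L): rows 1, 10, 12 → Diagnosis = 5, 5, 5 ✓
(Doctor=19, Ward=F): rows 2, 4 → Diagnosis = 4, 4 ✓
(Doctor=13, Ward=F): rows 3, 5, 7, 11 → Diagnosis = 3, 3, 3, 3 ✓
(Doctor=19, Ward=E): rows 6, 9 → Diagnosis takes values {4, 8} — violation
(Doctor=19, Ward=L): row 8 → Diagnosis = 6 ✓
Two rows agree on {Doctor, Ward} but differ on Diagnosis, so {Doctor, Ward} -> Diagnosis does not hold.

No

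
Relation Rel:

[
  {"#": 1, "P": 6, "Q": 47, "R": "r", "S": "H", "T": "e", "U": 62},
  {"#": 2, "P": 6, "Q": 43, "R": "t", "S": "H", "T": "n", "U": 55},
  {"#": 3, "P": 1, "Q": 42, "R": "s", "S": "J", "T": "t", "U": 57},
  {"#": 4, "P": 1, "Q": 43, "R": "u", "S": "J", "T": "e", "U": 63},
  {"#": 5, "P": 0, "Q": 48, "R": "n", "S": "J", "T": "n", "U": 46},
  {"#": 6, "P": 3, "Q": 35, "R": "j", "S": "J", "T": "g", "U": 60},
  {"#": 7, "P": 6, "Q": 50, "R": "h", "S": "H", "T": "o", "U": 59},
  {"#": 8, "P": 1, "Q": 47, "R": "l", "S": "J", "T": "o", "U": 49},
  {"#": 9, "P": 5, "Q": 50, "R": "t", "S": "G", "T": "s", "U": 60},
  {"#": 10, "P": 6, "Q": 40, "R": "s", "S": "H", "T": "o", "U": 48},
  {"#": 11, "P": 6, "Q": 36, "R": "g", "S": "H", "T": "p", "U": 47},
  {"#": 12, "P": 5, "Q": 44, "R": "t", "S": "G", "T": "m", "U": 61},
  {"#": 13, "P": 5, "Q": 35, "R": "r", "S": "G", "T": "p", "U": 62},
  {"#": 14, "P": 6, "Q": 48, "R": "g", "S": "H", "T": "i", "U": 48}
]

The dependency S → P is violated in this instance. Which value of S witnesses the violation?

S=H: rows 1, 2, 7, 10, 11, 14 → P = 6, 6, 6, 6, 6, 6 ✓
S=J: rows 3, 4, 5, 6, 8 → P takes values {1, 0, 3} — violation
S=G: rows 9, 12, 13 → P = 5, 5, 5 ✓
The only S value with inconsistent P is S=J.

J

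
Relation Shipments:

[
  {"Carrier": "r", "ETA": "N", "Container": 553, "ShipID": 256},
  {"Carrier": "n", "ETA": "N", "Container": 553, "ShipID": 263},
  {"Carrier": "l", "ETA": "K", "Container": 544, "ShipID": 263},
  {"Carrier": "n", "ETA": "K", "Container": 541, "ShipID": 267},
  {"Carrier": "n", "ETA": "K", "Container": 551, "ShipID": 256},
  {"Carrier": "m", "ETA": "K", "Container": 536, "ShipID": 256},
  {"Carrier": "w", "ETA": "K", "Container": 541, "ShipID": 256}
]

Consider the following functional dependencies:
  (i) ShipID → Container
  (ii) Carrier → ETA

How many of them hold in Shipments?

0

(i) ShipID → Container: ShipID=256: 4 rows → Container takes values {553, 551, 536, 541} — violation; ShipID=263: 2 rows → Container takes values {553, 544} — violation — fails.
(ii) Carrier → ETA: Carrier=n: 3 rows → ETA takes values {N, K} — violation — fails.
None of the 2 dependencies hold.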